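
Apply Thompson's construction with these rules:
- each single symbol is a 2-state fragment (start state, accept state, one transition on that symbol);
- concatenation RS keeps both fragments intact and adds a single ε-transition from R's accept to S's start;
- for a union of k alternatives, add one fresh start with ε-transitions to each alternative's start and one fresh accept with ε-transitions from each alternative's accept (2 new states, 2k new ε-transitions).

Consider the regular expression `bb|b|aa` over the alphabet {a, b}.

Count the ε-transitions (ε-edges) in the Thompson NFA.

8

By structural recursion:
Each of the 5 symbol leaves contributes 0 ε-transitions.
  bb → 1 ε-transition
  aa → 1 ε-transition
  bb|b|aa → 8 ε-transitions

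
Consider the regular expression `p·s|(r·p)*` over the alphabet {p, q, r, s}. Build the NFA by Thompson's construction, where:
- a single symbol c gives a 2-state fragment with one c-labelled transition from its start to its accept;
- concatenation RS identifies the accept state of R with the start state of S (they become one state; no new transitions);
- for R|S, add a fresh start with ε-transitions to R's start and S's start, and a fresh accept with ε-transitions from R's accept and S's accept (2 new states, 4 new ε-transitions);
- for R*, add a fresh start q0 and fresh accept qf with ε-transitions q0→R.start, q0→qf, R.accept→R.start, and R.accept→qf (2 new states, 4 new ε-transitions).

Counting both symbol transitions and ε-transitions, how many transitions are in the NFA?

12

Recursing over subexpressions:
Each of the 4 symbol leaves contributes 1 transition (1 symbol, 0 ε).
  p·s = 2 transitions (2 symbol, 0 ε)
  r·p = 2 transitions (2 symbol, 0 ε)
  (r·p)* = 6 transitions (2 symbol, 4 ε)
  p·s|(r·p)* = 12 transitions (4 symbol, 8 ε)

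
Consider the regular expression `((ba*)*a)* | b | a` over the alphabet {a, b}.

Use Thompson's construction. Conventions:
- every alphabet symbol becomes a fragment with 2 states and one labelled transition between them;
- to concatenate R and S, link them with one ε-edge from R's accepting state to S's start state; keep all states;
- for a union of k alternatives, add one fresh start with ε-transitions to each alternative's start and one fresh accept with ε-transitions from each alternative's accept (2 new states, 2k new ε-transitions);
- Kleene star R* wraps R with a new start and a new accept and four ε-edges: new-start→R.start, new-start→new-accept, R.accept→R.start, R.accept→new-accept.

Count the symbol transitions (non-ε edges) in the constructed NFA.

By structural recursion:
Each of the 5 symbol leaves contributes exactly 1 symbol transition.
  a* : 1 symbol transition
  ba* : 2 symbol transitions
  (ba*)* : 2 symbol transitions
  (ba*)*a : 3 symbol transitions
  ((ba*)*a)* : 3 symbol transitions
  ((ba*)*a)* | b | a : 5 symbol transitions

5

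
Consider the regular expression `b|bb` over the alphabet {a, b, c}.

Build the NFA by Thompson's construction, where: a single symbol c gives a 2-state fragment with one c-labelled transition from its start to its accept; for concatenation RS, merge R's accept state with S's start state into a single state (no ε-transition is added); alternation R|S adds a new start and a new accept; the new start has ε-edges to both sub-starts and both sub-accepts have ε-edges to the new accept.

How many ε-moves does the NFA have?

4

Recursing over subexpressions:
Each of the 3 symbol leaves contributes 0 ε-transitions.
  bb — 0 ε-transitions
  b|bb — 4 ε-transitions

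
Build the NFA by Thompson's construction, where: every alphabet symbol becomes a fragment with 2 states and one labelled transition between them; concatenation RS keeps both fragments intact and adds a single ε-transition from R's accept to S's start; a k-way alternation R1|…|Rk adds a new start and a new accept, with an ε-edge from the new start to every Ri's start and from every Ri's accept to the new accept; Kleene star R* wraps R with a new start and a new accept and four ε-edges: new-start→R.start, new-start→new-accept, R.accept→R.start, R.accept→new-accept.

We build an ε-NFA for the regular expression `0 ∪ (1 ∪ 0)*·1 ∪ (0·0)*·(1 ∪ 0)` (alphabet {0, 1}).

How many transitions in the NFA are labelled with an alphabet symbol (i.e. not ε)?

8

By structural recursion:
Each of the 8 symbol leaves contributes exactly 1 symbol transition.
  1 ∪ 0 : 2 symbol transitions
  (1 ∪ 0)* : 2 symbol transitions
  (1 ∪ 0)*·1 : 3 symbol transitions
  0·0 : 2 symbol transitions
  (0·0)* : 2 symbol transitions
  1 ∪ 0 : 2 symbol transitions
  (0·0)*·(1 ∪ 0) : 4 symbol transitions
  0 ∪ (1 ∪ 0)*·1 ∪ (0·0)*·(1 ∪ 0) : 8 symbol transitions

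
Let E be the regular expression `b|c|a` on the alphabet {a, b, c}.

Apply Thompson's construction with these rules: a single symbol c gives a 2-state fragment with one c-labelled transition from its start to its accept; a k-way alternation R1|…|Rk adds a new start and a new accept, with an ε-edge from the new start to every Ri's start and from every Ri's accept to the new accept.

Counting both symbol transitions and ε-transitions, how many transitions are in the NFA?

9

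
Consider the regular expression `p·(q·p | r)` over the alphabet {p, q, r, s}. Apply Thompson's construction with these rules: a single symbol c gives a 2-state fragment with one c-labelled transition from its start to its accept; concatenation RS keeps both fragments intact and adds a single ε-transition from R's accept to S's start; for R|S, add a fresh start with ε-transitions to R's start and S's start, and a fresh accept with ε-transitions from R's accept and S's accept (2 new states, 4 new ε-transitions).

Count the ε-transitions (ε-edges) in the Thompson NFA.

Per subexpression:
Each of the 4 symbol leaves contributes 0 ε-transitions.
  q·p : 1 ε-transition
  q·p | r : 5 ε-transitions
  p·(q·p | r) : 6 ε-transitions

6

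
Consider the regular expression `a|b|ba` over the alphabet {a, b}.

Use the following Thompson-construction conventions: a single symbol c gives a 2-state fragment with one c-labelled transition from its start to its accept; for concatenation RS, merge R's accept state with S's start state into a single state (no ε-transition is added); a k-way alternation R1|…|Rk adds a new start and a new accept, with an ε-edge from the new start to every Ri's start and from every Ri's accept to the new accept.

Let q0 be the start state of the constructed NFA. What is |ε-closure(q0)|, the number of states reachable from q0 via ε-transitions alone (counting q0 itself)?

Compute the ε-closure size of each fragment's start state recursively; a symbol fragment's start has no outgoing ε-edge, so its closure is just itself (size 1).
  ba : C equals the left operand's closure size = 1 (its accept is not ε-reachable, so the closure stops there)
  a|b|ba : C = 1 + 1 + 1 + 1 = 4 (the new accept is not ε-reachable since no branch accepts ε)

4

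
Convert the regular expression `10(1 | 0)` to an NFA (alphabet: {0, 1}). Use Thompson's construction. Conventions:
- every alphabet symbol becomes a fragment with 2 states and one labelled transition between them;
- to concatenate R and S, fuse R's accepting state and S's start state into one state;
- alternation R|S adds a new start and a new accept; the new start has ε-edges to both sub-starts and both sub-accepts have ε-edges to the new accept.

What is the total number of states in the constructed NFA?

By structural recursion:
Each of the 4 symbol leaves contributes a 2-state fragment.
  1 | 0 = 6 states
  10(1 | 0) = 8 states

8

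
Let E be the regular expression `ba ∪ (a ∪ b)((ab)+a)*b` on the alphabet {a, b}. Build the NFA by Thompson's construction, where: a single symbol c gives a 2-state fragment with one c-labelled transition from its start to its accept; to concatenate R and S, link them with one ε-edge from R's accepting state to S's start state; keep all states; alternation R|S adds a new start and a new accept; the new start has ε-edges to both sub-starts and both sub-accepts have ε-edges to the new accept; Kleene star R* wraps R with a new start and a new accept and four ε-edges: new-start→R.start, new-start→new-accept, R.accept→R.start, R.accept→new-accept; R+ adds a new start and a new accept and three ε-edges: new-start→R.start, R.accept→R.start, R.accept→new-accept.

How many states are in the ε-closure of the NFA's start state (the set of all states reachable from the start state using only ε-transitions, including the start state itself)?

Work bottom-up. For each fragment F, track |ε-closure(F.start)| and whether F's accept lies in that closure (i.e. whether F accepts ε). A single-symbol fragment has closure size 1 and does not accept ε.
  ba : |ε-closure| equals the left operand's closure size = 1 (its accept is not ε-reachable, so the closure stops there)
  a ∪ b : |ε-closure| = 1 + 1 + 1 = 3 (the new accept is not ε-reachable since no branch accepts ε)
  ab : |ε-closure| equals the left operand's closure size = 1 (its accept is not ε-reachable, so the closure stops there)
  (ab)+ : new start ε-reaches only the body's start; the new accept needs a symbol first: |ε-closure| = 1 + 1 = 2
  (ab)+a : |ε-closure| equals the left operand's closure size = 2 (its accept is not ε-reachable, so the closure stops there)
  ((ab)+a)* : |ε-closure| = 1 (new start) + 2 (body) + 1 (new accept) = 4
  (a ∪ b)((ab)+a)*b : same as the first factor's closure: |ε-closure| = 3
  ba ∪ (a ∪ b)((ab)+a)*b : new start ε-reaches every alternative's start; none of them accept ε, so the new accept is not reached: |ε-closure| = 1 + 1 + 3 = 5

5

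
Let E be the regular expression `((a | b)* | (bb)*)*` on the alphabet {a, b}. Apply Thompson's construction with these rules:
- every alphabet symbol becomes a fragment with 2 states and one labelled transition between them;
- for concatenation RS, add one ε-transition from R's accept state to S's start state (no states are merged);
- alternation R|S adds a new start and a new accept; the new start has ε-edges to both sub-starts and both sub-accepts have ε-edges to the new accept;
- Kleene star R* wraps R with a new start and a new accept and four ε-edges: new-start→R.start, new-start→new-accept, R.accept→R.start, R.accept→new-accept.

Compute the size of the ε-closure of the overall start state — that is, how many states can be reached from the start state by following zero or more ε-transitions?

Work bottom-up. For each fragment F, track |ε-closure(F.start)| and whether F's accept lies in that closure (i.e. whether F accepts ε). A single-symbol fragment has closure size 1 and does not accept ε.
  a | b : new start ε-reaches every alternative's start; none of them accept ε, so the new accept is not reached: |closure| = 1 + 1 + 1 = 3
  (a | b)* : the star's fresh start ε-reaches both the body's start and the fresh accept: |closure| = 2 + 3 = 5
  bb : same as the first factor's closure: |closure| = 1
  (bb)* : the star's fresh start ε-reaches both the body's start and the fresh accept: |closure| = 2 + 1 = 3
  (a | b)* | (bb)* : |closure| = 1 (new start) + (5 + 3) + 1 (new accept, since some branch ε-reaches its own accept) = 10
  ((a | b)* | (bb)*)* : |closure| = 1 (new start) + 10 (body) + 1 (new accept) = 12

12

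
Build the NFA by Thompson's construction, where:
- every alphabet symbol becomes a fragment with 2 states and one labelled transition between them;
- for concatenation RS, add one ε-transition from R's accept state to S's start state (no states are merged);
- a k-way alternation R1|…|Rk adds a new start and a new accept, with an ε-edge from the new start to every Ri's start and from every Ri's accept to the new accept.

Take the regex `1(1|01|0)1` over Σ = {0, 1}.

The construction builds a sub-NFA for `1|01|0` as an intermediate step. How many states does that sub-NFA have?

10

Fragment for `1|01|0`:
Each of the 4 symbol leaves contributes a 2-state fragment.
  01 → 4 states
  1|01|0 → 10 states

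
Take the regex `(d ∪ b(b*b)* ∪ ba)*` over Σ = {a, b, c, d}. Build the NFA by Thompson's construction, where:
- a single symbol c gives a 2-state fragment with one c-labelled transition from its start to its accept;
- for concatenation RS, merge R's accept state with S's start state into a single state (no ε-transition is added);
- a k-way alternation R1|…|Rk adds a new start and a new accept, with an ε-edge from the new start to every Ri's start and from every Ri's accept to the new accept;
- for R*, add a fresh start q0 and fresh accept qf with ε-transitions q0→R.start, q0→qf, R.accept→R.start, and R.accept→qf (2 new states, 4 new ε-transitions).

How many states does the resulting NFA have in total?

17

Bottom-up over the parse tree:
Each of the 6 symbol leaves contributes a 2-state fragment.
  b* — 4 states
  b*b — 5 states
  (b*b)* — 7 states
  b(b*b)* — 8 states
  ba — 3 states
  d ∪ b(b*b)* ∪ ba — 15 states
  (d ∪ b(b*b)* ∪ ba)* — 17 states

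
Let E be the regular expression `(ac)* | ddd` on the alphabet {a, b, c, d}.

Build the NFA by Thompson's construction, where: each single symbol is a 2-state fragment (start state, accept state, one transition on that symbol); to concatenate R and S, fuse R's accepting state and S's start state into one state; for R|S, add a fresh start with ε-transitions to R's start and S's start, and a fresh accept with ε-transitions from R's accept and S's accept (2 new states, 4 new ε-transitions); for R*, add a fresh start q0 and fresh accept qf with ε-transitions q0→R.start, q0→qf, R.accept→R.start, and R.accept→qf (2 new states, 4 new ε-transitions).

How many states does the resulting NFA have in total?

11

Building bottom-up:
Each of the 5 symbol leaves contributes a 2-state fragment.
  ac : 3 states
  (ac)* : 5 states
  ddd : 4 states
  (ac)* | ddd : 11 states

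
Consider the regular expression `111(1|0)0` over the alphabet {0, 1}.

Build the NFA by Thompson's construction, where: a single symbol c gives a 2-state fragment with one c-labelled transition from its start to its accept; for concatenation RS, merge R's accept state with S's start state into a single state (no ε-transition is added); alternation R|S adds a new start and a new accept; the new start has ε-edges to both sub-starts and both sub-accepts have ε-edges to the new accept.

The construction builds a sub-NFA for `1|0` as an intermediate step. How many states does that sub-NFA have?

Fragment for `1|0`:
Each of the 2 symbol leaves contributes a 2-state fragment.
  1|0 → 6 states

6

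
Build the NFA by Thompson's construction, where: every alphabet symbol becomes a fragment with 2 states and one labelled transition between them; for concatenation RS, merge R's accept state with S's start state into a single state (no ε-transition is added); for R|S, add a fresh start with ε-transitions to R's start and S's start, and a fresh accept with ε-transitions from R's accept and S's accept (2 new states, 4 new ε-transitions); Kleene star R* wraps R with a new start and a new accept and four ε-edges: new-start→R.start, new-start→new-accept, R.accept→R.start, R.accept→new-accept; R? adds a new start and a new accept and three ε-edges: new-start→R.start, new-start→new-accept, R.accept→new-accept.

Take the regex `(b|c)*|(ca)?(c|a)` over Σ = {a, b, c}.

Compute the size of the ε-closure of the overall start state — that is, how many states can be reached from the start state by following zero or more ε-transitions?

Let C(F) = |ε-closure(F.start)| within fragment F, and note whether F accepts ε. Symbol fragments have C = 1 and do not accept ε. Then:
  b|c — |closure| = 1 + 1 + 1 = 3 (the new accept is not ε-reachable since no branch accepts ε)
  (b|c)* — the star's fresh start ε-reaches both the body's start and the fresh accept: |closure| = 2 + 3 = 5
  ca — |closure| equals the left operand's closure size = 1 (its accept is not ε-reachable, so the closure stops there)
  (ca)? — new start has ε-edges to the inner start and to the new accept, so |closure| = 2 + 1 = 3
  c|a — |closure| = 1 + 1 + 1 = 3 (the new accept is not ε-reachable since no branch accepts ε)
  (ca)?(c|a) — the left operand accepts ε, so the closure extends into the next operand (the shared merged state is already counted); |closure| = 3 + (3−1) = 5
  (b|c)*|(ca)?(c|a) — |closure| = 1 (new start) + (5 + 5) + 1 (new accept, since some branch ε-reaches its own accept) = 12

12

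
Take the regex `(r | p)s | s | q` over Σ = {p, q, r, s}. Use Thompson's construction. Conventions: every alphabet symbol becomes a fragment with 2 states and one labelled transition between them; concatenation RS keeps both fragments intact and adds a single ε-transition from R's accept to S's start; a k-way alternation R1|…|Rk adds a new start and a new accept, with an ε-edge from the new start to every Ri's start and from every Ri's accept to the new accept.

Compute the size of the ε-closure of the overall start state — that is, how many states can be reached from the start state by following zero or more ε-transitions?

6

Work bottom-up. For each fragment F, track |ε-closure(F.start)| and whether F's accept lies in that closure (i.e. whether F accepts ε). A single-symbol fragment has closure size 1 and does not accept ε.
  r | p — new start ε-reaches every alternative's start; none of them accept ε, so the new accept is not reached: C = 1 + 1 + 1 = 3
  (r | p)s — C equals the left operand's closure size = 3 (its accept is not ε-reachable, so the closure stops there)
  (r | p)s | s | q — C = 1 + 3 + 1 + 1 = 6 (the new accept is not ε-reachable since no branch accepts ε)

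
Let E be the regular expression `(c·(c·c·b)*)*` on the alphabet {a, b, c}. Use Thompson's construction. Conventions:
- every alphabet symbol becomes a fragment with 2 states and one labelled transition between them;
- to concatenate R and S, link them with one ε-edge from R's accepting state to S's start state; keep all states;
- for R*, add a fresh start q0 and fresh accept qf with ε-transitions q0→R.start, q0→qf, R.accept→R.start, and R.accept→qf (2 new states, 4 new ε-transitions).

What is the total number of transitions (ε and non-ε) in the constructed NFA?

15

Per subexpression:
Each of the 4 symbol leaves contributes 1 transition (1 symbol, 0 ε).
  c·c·b → 5 transitions (3 symbol, 2 ε)
  (c·c·b)* → 9 transitions (3 symbol, 6 ε)
  c·(c·c·b)* → 11 transitions (4 symbol, 7 ε)
  (c·(c·c·b)*)* → 15 transitions (4 symbol, 11 ε)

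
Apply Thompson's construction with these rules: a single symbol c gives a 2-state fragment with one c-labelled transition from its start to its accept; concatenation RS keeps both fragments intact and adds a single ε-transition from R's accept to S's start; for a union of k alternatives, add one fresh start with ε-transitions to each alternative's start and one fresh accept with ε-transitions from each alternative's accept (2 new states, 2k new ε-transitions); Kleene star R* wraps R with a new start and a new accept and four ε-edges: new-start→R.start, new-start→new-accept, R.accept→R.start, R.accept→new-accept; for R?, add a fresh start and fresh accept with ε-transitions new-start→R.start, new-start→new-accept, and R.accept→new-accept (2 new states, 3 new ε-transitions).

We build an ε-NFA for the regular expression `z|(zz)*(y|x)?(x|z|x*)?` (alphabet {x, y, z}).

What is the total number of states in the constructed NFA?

Bottom-up over the parse tree:
Each of the 8 symbol leaves contributes a 2-state fragment.
  zz = 4 states
  (zz)* = 6 states
  y|x = 6 states
  (y|x)? = 8 states
  x* = 4 states
  x|z|x* = 10 states
  (x|z|x*)? = 12 states
  (zz)*(y|x)?(x|z|x*)? = 26 states
  z|(zz)*(y|x)?(x|z|x*)? = 30 states

30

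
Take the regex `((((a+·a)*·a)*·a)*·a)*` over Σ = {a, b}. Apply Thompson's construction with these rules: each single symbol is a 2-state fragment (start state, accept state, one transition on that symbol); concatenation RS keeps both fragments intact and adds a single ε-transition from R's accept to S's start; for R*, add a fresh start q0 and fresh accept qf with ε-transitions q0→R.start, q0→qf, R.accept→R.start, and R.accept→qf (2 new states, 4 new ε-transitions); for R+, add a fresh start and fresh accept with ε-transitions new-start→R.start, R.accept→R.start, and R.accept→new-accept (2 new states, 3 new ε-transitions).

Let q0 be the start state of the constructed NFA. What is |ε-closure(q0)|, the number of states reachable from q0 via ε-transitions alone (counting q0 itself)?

13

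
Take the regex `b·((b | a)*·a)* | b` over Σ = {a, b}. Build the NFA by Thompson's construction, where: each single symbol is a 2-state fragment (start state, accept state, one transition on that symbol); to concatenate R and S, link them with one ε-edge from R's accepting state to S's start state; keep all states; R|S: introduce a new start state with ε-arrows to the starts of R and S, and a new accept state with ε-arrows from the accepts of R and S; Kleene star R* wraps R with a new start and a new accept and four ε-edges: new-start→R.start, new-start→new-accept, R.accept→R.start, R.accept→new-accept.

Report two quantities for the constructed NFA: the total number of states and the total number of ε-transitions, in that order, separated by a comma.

Recursing over subexpressions:
Each of the 5 symbol leaves contributes 2 states and 0 ε-transitions.
  b | a : 6 states, 4 ε-transitions
  (b | a)* : 8 states, 8 ε-transitions
  (b | a)*·a : 10 states, 9 ε-transitions
  ((b | a)*·a)* : 12 states, 13 ε-transitions
  b·((b | a)*·a)* : 14 states, 14 ε-transitions
  b·((b | a)*·a)* | b : 18 states, 18 ε-transitions

18, 18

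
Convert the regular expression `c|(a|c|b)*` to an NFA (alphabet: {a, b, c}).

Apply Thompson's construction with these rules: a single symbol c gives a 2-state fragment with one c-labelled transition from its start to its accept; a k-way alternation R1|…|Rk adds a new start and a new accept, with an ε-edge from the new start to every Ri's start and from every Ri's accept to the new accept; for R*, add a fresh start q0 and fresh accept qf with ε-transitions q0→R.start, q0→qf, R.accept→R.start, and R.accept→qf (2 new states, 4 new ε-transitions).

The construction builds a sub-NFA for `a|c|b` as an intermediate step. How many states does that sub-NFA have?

8

Fragment for `a|c|b`:
Each of the 3 symbol leaves contributes a 2-state fragment.
  a|c|b → 8 states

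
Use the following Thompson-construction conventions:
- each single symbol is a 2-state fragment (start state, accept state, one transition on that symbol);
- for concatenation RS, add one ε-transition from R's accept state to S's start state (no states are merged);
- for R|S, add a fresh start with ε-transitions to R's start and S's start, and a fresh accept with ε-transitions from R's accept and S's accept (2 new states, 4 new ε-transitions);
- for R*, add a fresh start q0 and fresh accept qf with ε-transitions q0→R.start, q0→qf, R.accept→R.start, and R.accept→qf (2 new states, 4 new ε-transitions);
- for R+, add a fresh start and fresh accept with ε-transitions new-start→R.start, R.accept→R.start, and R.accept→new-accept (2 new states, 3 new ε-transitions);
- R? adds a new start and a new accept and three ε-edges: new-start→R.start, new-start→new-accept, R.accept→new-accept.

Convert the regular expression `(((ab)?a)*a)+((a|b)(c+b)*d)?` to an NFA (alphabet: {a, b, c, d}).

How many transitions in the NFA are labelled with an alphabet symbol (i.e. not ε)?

9

Building bottom-up:
Each of the 9 symbol leaves contributes exactly 1 symbol transition.
  ab → 2 symbol transitions
  (ab)? → 2 symbol transitions
  (ab)?a → 3 symbol transitions
  ((ab)?a)* → 3 symbol transitions
  ((ab)?a)*a → 4 symbol transitions
  (((ab)?a)*a)+ → 4 symbol transitions
  a|b → 2 symbol transitions
  c+ → 1 symbol transition
  c+b → 2 symbol transitions
  (c+b)* → 2 symbol transitions
  (a|b)(c+b)*d → 5 symbol transitions
  ((a|b)(c+b)*d)? → 5 symbol transitions
  (((ab)?a)*a)+((a|b)(c+b)*d)? → 9 symbol transitions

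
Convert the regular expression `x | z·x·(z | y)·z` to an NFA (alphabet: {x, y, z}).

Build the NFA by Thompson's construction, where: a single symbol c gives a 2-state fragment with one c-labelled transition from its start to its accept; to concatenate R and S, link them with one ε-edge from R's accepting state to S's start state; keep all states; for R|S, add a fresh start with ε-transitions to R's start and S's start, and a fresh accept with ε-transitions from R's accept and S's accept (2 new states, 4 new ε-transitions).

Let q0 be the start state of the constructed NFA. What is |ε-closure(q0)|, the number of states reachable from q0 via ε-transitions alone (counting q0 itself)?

Compute the ε-closure size of each fragment's start state recursively; a symbol fragment's start has no outgoing ε-edge, so its closure is just itself (size 1).
  z | y — new start ε-reaches every alternative's start; none of them accept ε, so the new accept is not reached: C = 1 + 1 + 1 = 3
  z·x·(z | y)·z — same as the first factor's closure: C = 1
  x | z·x·(z | y)·z — new start ε-reaches every alternative's start; none of them accept ε, so the new accept is not reached: C = 1 + 1 + 1 = 3

3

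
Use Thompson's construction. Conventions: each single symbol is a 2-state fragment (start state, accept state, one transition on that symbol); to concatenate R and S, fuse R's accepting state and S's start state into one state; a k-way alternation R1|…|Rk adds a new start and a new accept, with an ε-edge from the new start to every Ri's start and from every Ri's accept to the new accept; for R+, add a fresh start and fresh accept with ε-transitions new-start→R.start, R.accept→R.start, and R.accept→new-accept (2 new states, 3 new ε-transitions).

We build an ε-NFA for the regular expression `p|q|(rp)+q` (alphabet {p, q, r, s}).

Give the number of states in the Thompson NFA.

Bottom-up over the parse tree:
Each of the 5 symbol leaves contributes a 2-state fragment.
  rp → 3 states
  (rp)+ → 5 states
  (rp)+q → 6 states
  p|q|(rp)+q → 12 states

12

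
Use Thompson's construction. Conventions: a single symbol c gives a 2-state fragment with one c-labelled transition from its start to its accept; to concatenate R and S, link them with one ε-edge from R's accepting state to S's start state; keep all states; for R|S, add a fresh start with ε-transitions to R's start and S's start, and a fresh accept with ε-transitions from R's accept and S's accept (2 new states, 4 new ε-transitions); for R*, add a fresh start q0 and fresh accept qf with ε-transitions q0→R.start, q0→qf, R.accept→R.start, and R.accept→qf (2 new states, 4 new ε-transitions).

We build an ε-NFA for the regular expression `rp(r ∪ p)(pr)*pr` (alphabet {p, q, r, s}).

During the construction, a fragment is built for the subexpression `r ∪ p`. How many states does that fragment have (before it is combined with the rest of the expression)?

Fragment for `r ∪ p`:
Each of the 2 symbol leaves contributes a 2-state fragment.
  r ∪ p → 6 states

6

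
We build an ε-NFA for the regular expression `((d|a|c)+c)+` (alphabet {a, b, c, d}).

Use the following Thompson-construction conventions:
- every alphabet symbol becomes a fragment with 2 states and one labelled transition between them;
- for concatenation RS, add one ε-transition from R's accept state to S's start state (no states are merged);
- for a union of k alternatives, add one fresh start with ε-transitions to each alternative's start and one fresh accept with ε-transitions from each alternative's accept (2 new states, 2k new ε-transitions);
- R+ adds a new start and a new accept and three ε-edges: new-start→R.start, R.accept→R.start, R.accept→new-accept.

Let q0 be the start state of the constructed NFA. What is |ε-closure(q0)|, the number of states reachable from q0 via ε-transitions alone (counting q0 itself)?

6

Compute the ε-closure size of each fragment's start state recursively; a symbol fragment's start has no outgoing ε-edge, so its closure is just itself (size 1).
  d|a|c → C = 1 + 1 + 1 + 1 = 4 (the new accept is not ε-reachable since no branch accepts ε)
  (d|a|c)+ → C = 1 + 4 = 5 (the body doesn't accept ε, so the new accept is not reached)
  (d|a|c)+c → C equals the left operand's closure size = 5 (its accept is not ε-reachable, so the closure stops there)
  ((d|a|c)+c)+ → new start ε-reaches only the body's start; the new accept needs a symbol first: C = 1 + 5 = 6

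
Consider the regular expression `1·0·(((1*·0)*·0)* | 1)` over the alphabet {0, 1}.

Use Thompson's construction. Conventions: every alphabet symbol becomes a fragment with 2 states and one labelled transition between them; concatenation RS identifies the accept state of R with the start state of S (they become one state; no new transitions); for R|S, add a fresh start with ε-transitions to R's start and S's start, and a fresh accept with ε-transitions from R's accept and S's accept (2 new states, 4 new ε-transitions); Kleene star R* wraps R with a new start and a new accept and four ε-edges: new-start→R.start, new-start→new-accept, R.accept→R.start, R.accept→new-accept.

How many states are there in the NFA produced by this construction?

By structural recursion:
Each of the 6 symbol leaves contributes a 2-state fragment.
  1* : 4 states
  1*·0 : 5 states
  (1*·0)* : 7 states
  (1*·0)*·0 : 8 states
  ((1*·0)*·0)* : 10 states
  ((1*·0)*·0)* | 1 : 14 states
  1·0·(((1*·0)*·0)* | 1) : 16 states

16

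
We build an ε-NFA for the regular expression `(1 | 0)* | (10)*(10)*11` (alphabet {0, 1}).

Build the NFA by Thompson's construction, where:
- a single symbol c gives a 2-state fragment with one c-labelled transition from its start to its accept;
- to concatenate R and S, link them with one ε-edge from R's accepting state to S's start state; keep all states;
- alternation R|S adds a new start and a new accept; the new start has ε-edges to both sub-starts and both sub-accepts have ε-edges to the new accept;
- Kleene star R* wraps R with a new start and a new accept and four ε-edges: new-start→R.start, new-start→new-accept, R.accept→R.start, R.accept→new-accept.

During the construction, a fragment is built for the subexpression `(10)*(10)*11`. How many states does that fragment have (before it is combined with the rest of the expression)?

16

Fragment for `(10)*(10)*11`:
Each of the 6 symbol leaves contributes a 2-state fragment.
  10 : 4 states
  (10)* : 6 states
  10 : 4 states
  (10)* : 6 states
  (10)*(10)*11 : 16 states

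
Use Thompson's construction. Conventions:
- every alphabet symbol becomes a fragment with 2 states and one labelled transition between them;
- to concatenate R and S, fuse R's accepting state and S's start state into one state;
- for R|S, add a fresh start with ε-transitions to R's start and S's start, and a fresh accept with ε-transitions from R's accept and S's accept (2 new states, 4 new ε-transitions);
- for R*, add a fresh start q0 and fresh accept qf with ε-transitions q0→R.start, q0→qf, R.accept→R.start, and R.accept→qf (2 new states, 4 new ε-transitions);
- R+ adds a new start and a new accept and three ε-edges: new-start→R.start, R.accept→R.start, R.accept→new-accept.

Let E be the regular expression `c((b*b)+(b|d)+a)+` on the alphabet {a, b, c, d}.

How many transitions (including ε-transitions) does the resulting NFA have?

Per subexpression:
Each of the 6 symbol leaves contributes 1 transition (1 symbol, 0 ε).
  b* = 5 transitions (1 symbol, 4 ε)
  b*b = 6 transitions (2 symbol, 4 ε)
  (b*b)+ = 9 transitions (2 symbol, 7 ε)
  b|d = 6 transitions (2 symbol, 4 ε)
  (b|d)+ = 9 transitions (2 symbol, 7 ε)
  (b*b)+(b|d)+a = 19 transitions (5 symbol, 14 ε)
  ((b*b)+(b|d)+a)+ = 22 transitions (5 symbol, 17 ε)
  c((b*b)+(b|d)+a)+ = 23 transitions (6 symbol, 17 ε)

23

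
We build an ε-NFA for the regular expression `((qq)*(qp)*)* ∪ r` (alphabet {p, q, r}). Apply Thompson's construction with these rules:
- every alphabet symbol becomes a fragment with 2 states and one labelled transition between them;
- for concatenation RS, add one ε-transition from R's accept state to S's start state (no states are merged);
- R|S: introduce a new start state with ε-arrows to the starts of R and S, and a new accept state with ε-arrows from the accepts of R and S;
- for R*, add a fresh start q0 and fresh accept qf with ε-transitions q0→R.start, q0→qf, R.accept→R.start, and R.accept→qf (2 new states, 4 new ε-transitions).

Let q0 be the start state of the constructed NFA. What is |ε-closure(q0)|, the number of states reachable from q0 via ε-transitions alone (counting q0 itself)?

Compute the ε-closure size of each fragment's start state recursively; a symbol fragment's start has no outgoing ε-edge, so its closure is just itself (size 1).
  qq — same as the first factor's closure: C = 1
  (qq)* — new start has ε-edges to the inner start and to the new accept, so C = 2 + 1 = 3
  qp — C equals the left operand's closure size = 1 (its accept is not ε-reachable, so the closure stops there)
  (qp)* — C = 1 (new start) + 1 (body) + 1 (new accept) = 3
  (qq)*(qp)* — the left operand accepts ε, so the closure extends into the next operand (via the concat ε-link); C = 3 + 3 = 6
  ((qq)*(qp)*)* — the star's fresh start ε-reaches both the body's start and the fresh accept: C = 2 + 6 = 8
  ((qq)*(qp)*)* ∪ r — C = 1 (new start) + (8 + 1) + 1 (new accept, since some branch ε-reaches its own accept) = 11

11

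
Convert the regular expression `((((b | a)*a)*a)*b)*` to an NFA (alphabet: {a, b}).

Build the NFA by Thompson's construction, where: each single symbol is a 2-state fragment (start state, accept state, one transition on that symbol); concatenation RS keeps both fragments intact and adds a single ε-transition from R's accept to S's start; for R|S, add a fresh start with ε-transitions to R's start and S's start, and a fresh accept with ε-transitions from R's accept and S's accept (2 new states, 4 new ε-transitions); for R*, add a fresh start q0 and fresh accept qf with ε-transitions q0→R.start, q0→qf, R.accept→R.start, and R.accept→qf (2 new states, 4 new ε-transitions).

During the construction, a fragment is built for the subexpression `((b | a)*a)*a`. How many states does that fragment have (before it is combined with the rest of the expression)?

14

Fragment for `((b | a)*a)*a`:
Each of the 4 symbol leaves contributes a 2-state fragment.
  b | a = 6 states
  (b | a)* = 8 states
  (b | a)*a = 10 states
  ((b | a)*a)* = 12 states
  ((b | a)*a)*a = 14 states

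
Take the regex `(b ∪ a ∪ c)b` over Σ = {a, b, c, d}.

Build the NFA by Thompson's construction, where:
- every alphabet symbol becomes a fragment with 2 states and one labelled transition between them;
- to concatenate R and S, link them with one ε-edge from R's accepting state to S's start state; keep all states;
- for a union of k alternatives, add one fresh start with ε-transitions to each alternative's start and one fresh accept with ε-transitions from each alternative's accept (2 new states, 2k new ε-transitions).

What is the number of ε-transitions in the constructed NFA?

7

Per subexpression:
Each of the 4 symbol leaves contributes 0 ε-transitions.
  b ∪ a ∪ c → 6 ε-transitions
  (b ∪ a ∪ c)b → 7 ε-transitions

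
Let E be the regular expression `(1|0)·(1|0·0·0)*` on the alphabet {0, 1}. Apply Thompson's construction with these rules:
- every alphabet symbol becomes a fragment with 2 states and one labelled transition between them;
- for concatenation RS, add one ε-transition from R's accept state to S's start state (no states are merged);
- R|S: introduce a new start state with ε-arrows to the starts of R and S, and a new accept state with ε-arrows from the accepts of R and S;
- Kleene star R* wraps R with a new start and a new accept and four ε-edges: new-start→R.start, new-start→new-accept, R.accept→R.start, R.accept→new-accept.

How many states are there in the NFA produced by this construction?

By structural recursion:
Each of the 6 symbol leaves contributes a 2-state fragment.
  1|0 : 6 states
  0·0·0 : 6 states
  1|0·0·0 : 10 states
  (1|0·0·0)* : 12 states
  (1|0)·(1|0·0·0)* : 18 states

18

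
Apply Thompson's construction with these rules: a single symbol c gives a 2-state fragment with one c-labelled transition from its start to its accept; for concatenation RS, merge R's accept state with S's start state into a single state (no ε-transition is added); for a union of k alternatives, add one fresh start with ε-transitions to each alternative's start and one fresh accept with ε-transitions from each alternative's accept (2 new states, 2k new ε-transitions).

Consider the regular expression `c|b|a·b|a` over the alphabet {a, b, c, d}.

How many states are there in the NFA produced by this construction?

Recursing over subexpressions:
Each of the 5 symbol leaves contributes a 2-state fragment.
  a·b : 3 states
  c|b|a·b|a : 11 states

11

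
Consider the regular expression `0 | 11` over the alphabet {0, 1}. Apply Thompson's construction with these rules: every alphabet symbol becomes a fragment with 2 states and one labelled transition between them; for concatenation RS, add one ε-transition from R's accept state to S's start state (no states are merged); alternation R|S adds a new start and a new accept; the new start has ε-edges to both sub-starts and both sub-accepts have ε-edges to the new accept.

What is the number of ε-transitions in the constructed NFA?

Per subexpression:
Each of the 3 symbol leaves contributes 0 ε-transitions.
  11 → 1 ε-transition
  0 | 11 → 5 ε-transitions

5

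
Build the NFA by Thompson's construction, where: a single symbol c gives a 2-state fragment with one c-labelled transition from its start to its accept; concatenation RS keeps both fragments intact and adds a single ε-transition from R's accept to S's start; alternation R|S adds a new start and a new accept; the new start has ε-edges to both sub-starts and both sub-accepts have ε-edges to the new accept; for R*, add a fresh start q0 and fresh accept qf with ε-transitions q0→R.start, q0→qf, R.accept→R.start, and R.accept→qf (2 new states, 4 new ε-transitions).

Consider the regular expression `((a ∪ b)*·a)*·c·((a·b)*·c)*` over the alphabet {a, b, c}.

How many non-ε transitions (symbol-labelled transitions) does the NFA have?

Per subexpression:
Each of the 7 symbol leaves contributes exactly 1 symbol transition.
  a ∪ b = 2 symbol transitions
  (a ∪ b)* = 2 symbol transitions
  (a ∪ b)*·a = 3 symbol transitions
  ((a ∪ b)*·a)* = 3 symbol transitions
  a·b = 2 symbol transitions
  (a·b)* = 2 symbol transitions
  (a·b)*·c = 3 symbol transitions
  ((a·b)*·c)* = 3 symbol transitions
  ((a ∪ b)*·a)*·c·((a·b)*·c)* = 7 symbol transitions

7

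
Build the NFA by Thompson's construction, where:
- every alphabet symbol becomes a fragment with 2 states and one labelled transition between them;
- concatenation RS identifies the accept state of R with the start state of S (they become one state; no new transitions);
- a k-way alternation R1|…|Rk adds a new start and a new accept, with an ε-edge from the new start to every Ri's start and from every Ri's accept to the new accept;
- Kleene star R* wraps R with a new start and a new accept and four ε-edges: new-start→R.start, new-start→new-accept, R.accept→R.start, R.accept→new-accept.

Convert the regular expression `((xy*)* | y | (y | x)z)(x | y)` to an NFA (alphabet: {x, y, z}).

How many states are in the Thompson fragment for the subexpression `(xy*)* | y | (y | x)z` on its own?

Fragment for `(xy*)* | y | (y | x)z`:
Each of the 6 symbol leaves contributes a 2-state fragment.
  y* → 4 states
  xy* → 5 states
  (xy*)* → 7 states
  y | x → 6 states
  (y | x)z → 7 states
  (xy*)* | y | (y | x)z → 18 states

18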